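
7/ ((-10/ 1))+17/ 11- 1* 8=-787/ 110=-7.15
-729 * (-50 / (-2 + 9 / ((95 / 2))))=-1731375 / 86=-20132.27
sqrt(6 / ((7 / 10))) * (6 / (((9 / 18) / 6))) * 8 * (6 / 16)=432 * sqrt(105) / 7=632.38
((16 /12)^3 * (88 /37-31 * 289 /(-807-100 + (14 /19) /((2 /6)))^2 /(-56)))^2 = 1676147682008422455928384 /52728643510985957285169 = 31.79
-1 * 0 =0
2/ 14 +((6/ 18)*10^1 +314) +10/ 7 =6697/ 21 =318.90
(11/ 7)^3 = 1331/ 343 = 3.88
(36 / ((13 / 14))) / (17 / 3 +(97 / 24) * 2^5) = 0.29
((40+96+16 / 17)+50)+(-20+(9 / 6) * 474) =14925 / 17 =877.94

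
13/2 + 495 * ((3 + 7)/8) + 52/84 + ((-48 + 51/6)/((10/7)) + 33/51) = 1068976/1785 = 598.87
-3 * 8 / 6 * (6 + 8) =-56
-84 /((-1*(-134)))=-42 /67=-0.63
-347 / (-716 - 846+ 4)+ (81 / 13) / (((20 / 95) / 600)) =359668811 / 20254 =17757.92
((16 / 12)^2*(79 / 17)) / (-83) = -1264 / 12699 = -0.10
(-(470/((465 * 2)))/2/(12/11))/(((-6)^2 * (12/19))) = -9823/964224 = -0.01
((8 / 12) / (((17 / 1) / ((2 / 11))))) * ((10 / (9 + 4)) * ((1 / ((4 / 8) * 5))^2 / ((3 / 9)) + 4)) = 896 / 36465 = 0.02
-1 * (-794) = 794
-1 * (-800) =800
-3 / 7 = -0.43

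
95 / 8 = 11.88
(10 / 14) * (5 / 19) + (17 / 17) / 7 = 44 / 133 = 0.33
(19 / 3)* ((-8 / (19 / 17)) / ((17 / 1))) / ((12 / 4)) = -8 / 9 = -0.89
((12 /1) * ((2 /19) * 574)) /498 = 2296 /1577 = 1.46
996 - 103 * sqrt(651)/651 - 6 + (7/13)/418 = 5379667/5434 - 103 * sqrt(651)/651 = 985.96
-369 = -369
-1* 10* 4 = -40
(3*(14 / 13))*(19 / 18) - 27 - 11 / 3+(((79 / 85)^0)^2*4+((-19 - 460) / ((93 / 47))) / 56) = -622407 / 22568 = -27.58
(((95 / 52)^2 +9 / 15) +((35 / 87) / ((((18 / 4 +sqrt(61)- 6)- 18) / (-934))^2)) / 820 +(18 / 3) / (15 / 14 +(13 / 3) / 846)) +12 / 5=317537584 * sqrt(61) / 1938936781 +2070271562570650349 / 150413129366534736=15.04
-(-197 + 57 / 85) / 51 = 16688 / 4335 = 3.85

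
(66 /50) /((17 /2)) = 66 /425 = 0.16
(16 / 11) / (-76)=-4 / 209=-0.02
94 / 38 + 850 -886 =-637 / 19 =-33.53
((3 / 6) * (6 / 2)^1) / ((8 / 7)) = 21 / 16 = 1.31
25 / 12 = 2.08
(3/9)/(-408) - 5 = -6121/1224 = -5.00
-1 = -1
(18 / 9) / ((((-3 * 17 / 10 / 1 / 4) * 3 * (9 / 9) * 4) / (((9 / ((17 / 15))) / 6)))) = -50 / 289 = -0.17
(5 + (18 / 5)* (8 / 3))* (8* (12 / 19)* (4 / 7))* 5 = 28032 / 133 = 210.77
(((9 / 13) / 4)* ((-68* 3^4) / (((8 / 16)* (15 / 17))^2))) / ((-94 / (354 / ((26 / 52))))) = 563501448 / 15275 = 36890.44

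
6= 6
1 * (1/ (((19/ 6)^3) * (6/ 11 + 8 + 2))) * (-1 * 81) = -48114/ 198911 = -0.24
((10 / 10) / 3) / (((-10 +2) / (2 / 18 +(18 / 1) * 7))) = -1135 / 216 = -5.25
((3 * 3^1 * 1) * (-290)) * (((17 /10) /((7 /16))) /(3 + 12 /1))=-23664 /35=-676.11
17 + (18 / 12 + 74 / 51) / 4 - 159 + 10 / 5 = -56819 / 408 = -139.26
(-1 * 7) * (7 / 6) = -49 / 6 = -8.17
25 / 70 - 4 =-51 / 14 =-3.64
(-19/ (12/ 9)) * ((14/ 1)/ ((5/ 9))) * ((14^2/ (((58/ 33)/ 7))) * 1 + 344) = -58558437/ 145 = -403851.29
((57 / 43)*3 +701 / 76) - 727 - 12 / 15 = -11676557 / 16340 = -714.60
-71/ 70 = -1.01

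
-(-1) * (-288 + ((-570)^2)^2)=105560009712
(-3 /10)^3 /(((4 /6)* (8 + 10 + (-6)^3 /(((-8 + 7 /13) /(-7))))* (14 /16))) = 873 /3482500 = 0.00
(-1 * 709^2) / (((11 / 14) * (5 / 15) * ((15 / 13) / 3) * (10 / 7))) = -960623391 / 275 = -3493175.97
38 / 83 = 0.46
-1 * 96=-96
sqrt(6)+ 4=6.45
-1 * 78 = -78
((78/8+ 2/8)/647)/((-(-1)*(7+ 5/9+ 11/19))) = 1710/899977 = 0.00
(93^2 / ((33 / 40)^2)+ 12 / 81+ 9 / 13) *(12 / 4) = 38124.84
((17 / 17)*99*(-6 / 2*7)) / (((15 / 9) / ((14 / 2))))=-8731.80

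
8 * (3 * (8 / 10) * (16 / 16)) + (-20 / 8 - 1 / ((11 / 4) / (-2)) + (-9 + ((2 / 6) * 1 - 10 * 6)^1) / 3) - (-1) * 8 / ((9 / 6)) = -127 / 990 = -0.13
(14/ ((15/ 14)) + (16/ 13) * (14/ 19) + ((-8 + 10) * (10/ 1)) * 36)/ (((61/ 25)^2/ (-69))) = -7818194500/ 919087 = -8506.48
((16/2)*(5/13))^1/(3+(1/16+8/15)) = 9600/11219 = 0.86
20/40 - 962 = -961.50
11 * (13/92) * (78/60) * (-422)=-392249/460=-852.72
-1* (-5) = 5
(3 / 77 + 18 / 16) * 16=1434 / 77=18.62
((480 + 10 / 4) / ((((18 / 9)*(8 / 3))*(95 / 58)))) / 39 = 5597 / 3952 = 1.42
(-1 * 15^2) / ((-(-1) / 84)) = -18900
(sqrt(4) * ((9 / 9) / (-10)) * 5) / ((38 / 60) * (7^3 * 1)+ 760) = -30 / 29317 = -0.00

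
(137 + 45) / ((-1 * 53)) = -182 / 53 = -3.43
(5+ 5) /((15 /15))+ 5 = 15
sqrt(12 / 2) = sqrt(6) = 2.45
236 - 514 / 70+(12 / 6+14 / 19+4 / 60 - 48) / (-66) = 2745223 / 11970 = 229.34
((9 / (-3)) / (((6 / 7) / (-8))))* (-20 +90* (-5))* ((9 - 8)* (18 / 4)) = -59220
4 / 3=1.33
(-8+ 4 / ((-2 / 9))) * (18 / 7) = -468 / 7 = -66.86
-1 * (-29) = 29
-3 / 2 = -1.50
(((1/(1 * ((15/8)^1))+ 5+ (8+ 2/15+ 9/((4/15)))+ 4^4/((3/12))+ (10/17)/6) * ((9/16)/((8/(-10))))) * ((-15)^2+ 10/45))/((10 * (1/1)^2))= -147693301/8704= -16968.44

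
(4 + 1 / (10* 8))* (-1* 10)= -321 / 8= -40.12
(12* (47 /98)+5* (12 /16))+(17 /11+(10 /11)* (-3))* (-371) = 965801 /2156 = 447.96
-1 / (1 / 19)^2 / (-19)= 19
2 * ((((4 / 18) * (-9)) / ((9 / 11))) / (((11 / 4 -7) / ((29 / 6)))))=2552 / 459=5.56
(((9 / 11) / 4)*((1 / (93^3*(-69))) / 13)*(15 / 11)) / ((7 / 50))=-125 / 45267960738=-0.00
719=719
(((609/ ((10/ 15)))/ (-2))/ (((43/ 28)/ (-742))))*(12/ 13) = 113873256/ 559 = 203708.87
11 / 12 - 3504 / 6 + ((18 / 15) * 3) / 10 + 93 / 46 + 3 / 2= -3996491 / 6900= -579.20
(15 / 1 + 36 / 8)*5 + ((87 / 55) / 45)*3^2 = 53799 / 550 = 97.82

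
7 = 7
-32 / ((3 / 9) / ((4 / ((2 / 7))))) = -1344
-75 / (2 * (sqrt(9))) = -25 / 2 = -12.50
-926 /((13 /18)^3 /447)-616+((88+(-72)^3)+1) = -3235176779 /2197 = -1472542.91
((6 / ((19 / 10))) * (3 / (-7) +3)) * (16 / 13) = 9.99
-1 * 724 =-724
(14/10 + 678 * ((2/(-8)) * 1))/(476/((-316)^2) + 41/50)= -104911210/514737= -203.82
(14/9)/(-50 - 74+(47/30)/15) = -0.01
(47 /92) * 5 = 235 /92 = 2.55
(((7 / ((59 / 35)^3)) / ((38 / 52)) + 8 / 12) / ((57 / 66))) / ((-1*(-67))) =686711344 / 14902505619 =0.05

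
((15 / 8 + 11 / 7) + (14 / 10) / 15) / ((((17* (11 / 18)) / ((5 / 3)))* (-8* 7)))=-14867 / 1466080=-0.01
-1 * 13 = -13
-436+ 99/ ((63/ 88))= -2084/ 7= -297.71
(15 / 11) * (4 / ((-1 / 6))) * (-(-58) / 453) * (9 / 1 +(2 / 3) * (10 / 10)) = -67280 / 1661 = -40.51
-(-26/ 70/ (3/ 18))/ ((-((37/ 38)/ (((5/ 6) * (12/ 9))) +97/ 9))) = -53352/ 278999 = -0.19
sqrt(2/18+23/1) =4 * sqrt(13)/3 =4.81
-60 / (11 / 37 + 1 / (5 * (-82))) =-303400 / 1491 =-203.49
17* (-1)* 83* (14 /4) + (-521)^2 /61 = -59615 /122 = -488.65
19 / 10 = 1.90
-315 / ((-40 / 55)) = 3465 / 8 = 433.12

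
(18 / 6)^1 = 3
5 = 5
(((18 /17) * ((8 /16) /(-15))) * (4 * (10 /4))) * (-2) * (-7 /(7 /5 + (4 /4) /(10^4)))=-280000 /79339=-3.53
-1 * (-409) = 409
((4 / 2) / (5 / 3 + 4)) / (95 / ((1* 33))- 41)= -99 / 10693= -0.01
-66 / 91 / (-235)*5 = 0.02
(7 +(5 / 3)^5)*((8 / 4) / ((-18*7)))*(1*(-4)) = 19304 / 15309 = 1.26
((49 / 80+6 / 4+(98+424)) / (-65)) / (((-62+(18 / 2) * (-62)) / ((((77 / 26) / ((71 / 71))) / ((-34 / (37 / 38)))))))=-119455721 / 108300608000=-0.00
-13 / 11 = -1.18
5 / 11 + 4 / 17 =129 / 187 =0.69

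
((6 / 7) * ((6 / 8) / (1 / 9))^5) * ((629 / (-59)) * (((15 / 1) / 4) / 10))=-81229162527 / 1691648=-48017.77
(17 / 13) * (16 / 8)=2.62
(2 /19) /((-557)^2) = 2 /5894731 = 0.00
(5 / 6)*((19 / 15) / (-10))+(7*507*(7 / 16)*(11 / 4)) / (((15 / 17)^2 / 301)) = 23771743477 / 14400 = 1650815.52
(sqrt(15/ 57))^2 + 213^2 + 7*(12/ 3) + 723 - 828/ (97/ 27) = 84574881/ 1843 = 45889.79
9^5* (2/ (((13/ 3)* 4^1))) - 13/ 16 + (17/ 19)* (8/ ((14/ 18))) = 188716523/ 27664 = 6821.74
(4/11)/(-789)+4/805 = 31496/6986595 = 0.00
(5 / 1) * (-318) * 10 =-15900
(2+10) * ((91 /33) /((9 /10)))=3640 /99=36.77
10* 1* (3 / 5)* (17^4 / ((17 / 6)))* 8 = 1414944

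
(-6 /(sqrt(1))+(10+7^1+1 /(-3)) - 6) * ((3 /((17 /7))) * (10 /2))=490 /17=28.82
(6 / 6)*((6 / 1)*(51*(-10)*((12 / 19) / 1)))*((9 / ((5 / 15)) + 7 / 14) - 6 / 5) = -965736 / 19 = -50828.21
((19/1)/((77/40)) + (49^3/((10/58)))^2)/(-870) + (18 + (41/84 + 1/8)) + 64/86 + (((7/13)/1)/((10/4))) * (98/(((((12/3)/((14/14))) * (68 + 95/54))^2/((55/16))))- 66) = -8125651504813555200212783/15182559148614000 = -535196433.31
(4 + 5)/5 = 9/5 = 1.80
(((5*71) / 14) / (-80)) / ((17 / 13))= -923 / 3808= -0.24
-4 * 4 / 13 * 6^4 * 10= -207360 / 13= -15950.77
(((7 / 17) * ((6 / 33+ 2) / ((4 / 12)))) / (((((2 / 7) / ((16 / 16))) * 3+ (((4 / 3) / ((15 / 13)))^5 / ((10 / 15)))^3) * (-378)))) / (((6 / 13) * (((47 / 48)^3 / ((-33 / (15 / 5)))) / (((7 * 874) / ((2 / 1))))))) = 796023729861879826125000000000000 / 43671762229475176752422535998851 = 18.23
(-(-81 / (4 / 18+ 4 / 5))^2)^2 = 176518460300625 / 4477456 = 39423829.13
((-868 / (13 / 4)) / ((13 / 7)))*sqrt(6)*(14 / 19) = -340256*sqrt(6) / 3211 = -259.56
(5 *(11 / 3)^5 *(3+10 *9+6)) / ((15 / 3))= 1771561 / 27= 65613.37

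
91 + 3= 94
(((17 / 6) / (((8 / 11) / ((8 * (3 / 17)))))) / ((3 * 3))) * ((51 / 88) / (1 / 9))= 51 / 16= 3.19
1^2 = 1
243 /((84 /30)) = 1215 /14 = 86.79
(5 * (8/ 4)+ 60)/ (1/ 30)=2100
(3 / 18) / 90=1 / 540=0.00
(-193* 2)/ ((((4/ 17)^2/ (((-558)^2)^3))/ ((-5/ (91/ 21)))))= 3156905759516306690040/ 13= 242838904578177437695.38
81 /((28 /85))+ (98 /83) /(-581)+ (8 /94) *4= 2232313803 /9065924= 246.23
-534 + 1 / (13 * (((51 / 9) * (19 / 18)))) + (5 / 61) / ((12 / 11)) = -1641068239 / 3073668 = -533.91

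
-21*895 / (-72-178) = 3759 / 50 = 75.18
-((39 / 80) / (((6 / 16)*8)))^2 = -169 / 6400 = -0.03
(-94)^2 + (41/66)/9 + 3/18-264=2545954/297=8572.24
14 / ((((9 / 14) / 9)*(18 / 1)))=98 / 9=10.89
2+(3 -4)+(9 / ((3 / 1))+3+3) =10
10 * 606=6060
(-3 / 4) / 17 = -3 / 68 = -0.04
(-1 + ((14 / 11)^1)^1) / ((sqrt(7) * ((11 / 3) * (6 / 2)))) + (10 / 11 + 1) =3 * sqrt(7) / 847 + 21 / 11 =1.92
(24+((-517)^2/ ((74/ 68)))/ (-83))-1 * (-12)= -8977270/ 3071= -2923.24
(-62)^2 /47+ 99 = 8497 /47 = 180.79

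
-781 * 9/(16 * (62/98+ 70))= -344421/55376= -6.22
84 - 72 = 12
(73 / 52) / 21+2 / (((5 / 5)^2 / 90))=196633 / 1092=180.07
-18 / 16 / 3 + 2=1.62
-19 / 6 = -3.17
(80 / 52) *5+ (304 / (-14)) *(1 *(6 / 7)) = -6956 / 637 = -10.92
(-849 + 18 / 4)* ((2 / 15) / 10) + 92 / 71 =-35373 / 3550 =-9.96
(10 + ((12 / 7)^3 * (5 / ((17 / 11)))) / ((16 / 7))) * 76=1084520 / 833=1301.94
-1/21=-0.05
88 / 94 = 44 / 47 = 0.94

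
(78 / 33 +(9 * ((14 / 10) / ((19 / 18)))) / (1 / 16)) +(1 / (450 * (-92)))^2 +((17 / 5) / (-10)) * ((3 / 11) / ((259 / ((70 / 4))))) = 2562629265061733 / 13254052680000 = 193.35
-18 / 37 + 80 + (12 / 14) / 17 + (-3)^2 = 389947 / 4403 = 88.56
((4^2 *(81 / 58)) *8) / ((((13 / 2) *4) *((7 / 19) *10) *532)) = 324 / 92365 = 0.00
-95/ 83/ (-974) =95/ 80842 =0.00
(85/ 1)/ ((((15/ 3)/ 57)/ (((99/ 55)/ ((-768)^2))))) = 969/ 327680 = 0.00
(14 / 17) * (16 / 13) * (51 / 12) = 56 / 13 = 4.31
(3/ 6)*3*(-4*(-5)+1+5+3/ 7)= 555/ 14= 39.64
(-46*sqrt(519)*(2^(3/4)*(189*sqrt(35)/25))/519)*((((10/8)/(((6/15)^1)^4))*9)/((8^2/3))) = -3128.65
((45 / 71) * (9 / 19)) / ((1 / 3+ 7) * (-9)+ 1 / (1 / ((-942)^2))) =135 / 398988334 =0.00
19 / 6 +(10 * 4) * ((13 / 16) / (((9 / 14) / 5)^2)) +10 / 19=6062867 / 3078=1969.74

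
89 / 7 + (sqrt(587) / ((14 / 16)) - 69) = -394 / 7 + 8 * sqrt(587) / 7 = -28.60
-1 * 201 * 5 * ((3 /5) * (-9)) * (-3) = -16281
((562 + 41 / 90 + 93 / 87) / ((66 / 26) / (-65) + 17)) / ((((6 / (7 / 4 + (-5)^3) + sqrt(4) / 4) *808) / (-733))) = -3097368851291 / 46378925280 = -66.78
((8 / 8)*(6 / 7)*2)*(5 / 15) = 4 / 7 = 0.57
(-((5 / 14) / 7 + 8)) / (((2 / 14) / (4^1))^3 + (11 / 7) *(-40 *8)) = 58912 / 3679573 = 0.02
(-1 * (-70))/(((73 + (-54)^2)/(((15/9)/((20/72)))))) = 60/427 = 0.14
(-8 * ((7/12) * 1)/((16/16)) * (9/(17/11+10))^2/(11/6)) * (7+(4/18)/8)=-175329/16129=-10.87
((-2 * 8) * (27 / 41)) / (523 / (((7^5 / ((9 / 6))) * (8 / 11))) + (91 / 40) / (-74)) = -10745723520 / 34101299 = -315.11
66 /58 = 33 /29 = 1.14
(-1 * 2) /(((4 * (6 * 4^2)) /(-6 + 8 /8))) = 5 /192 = 0.03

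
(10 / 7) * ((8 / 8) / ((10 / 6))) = 6 / 7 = 0.86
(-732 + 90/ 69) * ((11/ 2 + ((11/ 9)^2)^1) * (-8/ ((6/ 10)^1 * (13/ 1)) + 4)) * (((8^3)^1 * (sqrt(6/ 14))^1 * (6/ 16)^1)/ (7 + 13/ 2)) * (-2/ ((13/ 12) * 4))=94241235968 * sqrt(21)/ 6611787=65317.83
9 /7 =1.29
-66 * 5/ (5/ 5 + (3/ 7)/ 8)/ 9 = -6160/ 177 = -34.80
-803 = -803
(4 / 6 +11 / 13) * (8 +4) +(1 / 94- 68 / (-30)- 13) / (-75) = 25153547 / 1374750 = 18.30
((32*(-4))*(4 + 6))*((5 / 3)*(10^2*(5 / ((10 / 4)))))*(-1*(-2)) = -2560000 / 3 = -853333.33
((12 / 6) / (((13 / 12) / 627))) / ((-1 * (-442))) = 7524 / 2873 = 2.62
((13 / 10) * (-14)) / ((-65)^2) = -7 / 1625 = -0.00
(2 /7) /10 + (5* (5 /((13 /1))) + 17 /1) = 8623 /455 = 18.95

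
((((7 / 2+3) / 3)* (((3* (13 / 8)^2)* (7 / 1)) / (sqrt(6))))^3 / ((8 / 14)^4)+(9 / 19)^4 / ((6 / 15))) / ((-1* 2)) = -8733261227138539* sqrt(6) / 38654705664 - 32805 / 521284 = -553413.51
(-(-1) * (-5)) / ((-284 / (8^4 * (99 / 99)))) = 5120 / 71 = 72.11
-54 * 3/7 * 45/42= -1215/49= -24.80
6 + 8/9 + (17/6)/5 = 671/90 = 7.46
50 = 50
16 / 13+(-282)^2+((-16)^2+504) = 1043708 / 13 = 80285.23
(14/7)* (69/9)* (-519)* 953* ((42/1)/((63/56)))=-849405088/3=-283135029.33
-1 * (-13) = 13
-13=-13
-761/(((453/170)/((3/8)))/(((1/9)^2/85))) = -761/48924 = -0.02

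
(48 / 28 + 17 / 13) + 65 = 6190 / 91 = 68.02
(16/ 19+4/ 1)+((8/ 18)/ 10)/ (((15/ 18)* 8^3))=883219/ 182400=4.84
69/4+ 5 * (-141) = -2751/4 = -687.75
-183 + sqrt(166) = -170.12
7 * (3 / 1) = 21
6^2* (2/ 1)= 72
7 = 7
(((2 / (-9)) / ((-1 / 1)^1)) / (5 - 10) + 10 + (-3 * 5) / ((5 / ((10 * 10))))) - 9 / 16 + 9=-202757 / 720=-281.61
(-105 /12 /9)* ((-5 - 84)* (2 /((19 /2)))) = 3115 /171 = 18.22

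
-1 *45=-45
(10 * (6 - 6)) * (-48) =0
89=89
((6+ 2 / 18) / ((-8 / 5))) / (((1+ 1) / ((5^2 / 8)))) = -6875 / 1152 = -5.97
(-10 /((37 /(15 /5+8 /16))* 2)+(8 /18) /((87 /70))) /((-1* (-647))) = -6685 /37488474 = -0.00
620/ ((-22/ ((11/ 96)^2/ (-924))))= 155/ 387072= 0.00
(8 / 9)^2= 64 / 81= 0.79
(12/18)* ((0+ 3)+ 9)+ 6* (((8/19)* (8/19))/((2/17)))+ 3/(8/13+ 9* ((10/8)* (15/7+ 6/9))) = 72551020/4234169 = 17.13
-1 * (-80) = 80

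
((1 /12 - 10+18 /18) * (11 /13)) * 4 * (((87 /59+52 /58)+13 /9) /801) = -69155812 /481049361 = -0.14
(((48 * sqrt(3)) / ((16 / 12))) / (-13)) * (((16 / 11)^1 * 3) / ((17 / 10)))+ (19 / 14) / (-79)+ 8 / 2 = 4405 / 1106-17280 * sqrt(3) / 2431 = -8.33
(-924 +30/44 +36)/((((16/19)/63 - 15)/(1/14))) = 3338091/789316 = 4.23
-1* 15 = -15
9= 9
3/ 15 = 1/ 5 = 0.20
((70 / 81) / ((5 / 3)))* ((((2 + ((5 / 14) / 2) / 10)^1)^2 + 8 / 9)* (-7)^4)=6175.81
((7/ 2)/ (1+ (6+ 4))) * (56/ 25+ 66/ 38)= 13223/ 10450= 1.27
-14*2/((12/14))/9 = -98/27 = -3.63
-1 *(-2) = 2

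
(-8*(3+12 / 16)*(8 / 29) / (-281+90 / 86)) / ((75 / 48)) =16512 / 872755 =0.02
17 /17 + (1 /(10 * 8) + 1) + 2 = 321 /80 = 4.01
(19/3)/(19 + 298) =19/951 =0.02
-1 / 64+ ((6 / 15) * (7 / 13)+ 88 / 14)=188857 / 29120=6.49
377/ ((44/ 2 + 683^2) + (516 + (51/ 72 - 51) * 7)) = 9048/ 11200199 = 0.00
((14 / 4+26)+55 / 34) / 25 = 529 / 425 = 1.24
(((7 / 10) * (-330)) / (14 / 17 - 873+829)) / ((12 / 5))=6545 / 2936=2.23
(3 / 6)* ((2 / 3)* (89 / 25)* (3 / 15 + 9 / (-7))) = -3382 / 2625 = -1.29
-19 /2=-9.50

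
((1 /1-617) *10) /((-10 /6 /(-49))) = -181104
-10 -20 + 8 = -22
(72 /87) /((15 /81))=648 /145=4.47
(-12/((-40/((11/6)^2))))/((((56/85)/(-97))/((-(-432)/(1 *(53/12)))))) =-5387283/371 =-14520.98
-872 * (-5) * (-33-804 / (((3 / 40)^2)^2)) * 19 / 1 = -56834941010440 / 27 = -2104997815201.48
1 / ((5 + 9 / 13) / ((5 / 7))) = 65 / 518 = 0.13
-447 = -447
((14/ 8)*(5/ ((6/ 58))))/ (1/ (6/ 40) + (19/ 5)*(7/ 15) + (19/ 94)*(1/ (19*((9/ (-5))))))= 511125/ 50966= 10.03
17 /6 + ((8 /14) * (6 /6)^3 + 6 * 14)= 3671 /42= 87.40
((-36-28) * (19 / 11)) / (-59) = 1216 / 649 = 1.87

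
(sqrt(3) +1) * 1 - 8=-7 +sqrt(3)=-5.27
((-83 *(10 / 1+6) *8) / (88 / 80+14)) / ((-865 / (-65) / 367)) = -506871040 / 26123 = -19403.25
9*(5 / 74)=45 / 74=0.61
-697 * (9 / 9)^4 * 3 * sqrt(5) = -2091 * sqrt(5) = -4675.62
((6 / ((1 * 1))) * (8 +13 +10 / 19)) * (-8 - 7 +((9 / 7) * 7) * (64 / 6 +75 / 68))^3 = 290029585707549 / 2987104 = 97093902.89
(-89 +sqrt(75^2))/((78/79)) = -553/39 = -14.18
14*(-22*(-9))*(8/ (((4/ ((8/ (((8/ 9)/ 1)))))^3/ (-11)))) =-5557167/ 2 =-2778583.50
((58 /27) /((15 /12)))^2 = 53824 /18225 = 2.95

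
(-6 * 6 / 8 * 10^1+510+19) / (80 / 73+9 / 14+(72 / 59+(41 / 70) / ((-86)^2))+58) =1079232899360 / 135927969367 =7.94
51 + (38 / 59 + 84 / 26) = 42089 / 767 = 54.87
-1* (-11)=11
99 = 99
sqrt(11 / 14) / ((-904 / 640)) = -40* sqrt(154) / 791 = -0.63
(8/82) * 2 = 8/41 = 0.20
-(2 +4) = -6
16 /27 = 0.59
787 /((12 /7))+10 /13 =459.85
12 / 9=4 / 3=1.33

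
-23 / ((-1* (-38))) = -23 / 38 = -0.61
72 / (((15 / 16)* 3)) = 128 / 5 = 25.60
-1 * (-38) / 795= 38 / 795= 0.05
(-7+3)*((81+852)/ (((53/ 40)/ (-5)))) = 746400/ 53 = 14083.02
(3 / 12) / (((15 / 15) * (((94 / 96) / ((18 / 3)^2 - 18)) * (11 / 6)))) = 1296 / 517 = 2.51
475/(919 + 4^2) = 95/187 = 0.51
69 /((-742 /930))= -32085 /371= -86.48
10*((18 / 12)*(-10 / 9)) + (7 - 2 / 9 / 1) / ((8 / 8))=-89 / 9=-9.89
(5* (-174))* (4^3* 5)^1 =-278400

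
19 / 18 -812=-14597 / 18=-810.94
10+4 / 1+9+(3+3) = 29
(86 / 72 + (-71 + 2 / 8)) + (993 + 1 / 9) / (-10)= -2533 / 15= -168.87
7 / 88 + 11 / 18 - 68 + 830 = 762.69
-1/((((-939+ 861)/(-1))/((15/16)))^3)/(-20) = 0.00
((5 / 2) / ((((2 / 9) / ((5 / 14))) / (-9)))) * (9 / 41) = -18225 / 2296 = -7.94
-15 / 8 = -1.88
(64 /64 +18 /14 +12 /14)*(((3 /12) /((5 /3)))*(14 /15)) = 11 /25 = 0.44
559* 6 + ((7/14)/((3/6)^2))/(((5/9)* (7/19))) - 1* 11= 117347/35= 3352.77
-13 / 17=-0.76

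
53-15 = 38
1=1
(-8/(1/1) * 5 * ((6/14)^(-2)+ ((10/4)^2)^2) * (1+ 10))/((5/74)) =-2608463/9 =-289829.22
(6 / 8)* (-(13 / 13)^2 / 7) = -3 / 28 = -0.11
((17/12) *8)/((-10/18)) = -102/5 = -20.40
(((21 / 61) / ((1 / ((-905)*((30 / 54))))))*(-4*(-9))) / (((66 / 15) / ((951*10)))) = -9036877500 / 671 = -13467775.71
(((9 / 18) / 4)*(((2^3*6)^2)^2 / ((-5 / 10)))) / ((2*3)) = -221184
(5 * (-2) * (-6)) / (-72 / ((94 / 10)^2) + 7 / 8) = 1060320 / 1063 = 997.48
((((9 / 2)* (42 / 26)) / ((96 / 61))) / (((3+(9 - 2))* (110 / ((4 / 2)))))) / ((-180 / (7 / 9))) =-2989 / 82368000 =-0.00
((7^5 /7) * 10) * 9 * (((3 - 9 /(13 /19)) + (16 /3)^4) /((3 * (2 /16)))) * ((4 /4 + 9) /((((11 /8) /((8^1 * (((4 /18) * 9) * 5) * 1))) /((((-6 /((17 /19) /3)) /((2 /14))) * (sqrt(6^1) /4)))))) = -68773680360448000 * sqrt(6) /7293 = -23098920144846.60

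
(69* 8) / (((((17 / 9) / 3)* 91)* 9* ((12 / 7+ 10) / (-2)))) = -1656 / 9061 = -0.18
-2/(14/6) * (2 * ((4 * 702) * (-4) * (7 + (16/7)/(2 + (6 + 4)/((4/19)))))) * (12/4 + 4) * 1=949711.79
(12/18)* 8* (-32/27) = -512/81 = -6.32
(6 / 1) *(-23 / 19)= -138 / 19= -7.26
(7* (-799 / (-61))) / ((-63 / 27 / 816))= -32064.79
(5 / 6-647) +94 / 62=-119905 / 186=-644.65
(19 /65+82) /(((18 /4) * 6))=1783 /585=3.05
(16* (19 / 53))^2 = 92416 / 2809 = 32.90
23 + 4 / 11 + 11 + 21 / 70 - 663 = -69117 / 110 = -628.34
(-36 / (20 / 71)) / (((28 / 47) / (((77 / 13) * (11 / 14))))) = -3633993 / 3640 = -998.35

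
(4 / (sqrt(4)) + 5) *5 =35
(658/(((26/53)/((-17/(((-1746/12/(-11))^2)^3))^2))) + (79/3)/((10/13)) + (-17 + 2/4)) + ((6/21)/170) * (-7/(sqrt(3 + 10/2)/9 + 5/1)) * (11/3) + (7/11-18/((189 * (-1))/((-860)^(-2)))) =66 * sqrt(2)/171445 + 85934754507127744443024316769986314205985909/4680278232582002769458452130900592758848200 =18.36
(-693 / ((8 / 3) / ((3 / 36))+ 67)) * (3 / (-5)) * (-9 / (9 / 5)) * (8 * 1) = -168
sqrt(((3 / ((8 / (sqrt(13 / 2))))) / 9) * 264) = 5.30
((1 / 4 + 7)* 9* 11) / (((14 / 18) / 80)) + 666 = 521442 / 7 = 74491.71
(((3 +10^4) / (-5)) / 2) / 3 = -10003 / 30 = -333.43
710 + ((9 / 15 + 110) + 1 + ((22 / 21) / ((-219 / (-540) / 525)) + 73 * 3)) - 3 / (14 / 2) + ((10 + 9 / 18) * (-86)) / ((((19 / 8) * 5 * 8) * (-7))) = 116396041 / 48545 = 2397.69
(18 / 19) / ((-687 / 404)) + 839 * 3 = 10949043 / 4351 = 2516.44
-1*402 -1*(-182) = -220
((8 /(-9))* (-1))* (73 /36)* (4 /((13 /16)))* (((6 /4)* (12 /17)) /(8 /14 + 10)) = 65408 /73593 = 0.89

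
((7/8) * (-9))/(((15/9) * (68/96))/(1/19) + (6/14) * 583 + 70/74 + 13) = -146853/5337685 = -0.03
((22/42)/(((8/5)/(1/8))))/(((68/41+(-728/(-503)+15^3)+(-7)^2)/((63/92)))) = 1134265/138715792384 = 0.00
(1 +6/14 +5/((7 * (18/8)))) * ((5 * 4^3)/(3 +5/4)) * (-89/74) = -6265600/39627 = -158.11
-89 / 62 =-1.44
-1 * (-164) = 164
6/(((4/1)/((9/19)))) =27/38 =0.71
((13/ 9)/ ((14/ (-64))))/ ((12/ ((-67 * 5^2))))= 174200/ 189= 921.69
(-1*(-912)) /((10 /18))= 8208 /5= 1641.60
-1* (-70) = 70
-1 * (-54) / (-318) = -9 / 53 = -0.17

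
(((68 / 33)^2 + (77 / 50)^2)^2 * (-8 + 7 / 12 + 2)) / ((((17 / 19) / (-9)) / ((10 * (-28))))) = -561234773268210769 / 840027375000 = -668114.86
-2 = -2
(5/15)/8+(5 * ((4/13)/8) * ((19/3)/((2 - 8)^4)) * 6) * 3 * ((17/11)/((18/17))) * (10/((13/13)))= 160441/555984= 0.29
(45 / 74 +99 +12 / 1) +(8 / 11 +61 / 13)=1238387 / 10582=117.03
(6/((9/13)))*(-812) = -21112/3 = -7037.33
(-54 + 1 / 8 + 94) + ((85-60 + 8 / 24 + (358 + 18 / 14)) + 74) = 83789 / 168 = 498.74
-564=-564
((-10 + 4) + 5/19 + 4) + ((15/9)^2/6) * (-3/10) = -1283/684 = -1.88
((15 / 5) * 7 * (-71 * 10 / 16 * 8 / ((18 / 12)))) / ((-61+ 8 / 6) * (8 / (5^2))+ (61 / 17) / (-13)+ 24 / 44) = 264.03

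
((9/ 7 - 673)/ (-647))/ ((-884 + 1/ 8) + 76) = -37616/ 29270927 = -0.00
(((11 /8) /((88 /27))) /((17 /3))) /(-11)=-81 /11968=-0.01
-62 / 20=-31 / 10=-3.10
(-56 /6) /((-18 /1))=0.52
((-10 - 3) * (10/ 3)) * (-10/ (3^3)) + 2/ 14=9181/ 567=16.19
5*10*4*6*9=10800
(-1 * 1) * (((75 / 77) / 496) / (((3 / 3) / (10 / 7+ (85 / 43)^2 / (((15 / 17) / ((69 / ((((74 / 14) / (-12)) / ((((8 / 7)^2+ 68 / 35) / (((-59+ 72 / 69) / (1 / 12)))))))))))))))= -111777411825 / 12190155080488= -0.01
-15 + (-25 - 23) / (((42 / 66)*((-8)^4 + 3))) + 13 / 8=-3074375 / 229544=-13.39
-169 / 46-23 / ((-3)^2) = -2579 / 414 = -6.23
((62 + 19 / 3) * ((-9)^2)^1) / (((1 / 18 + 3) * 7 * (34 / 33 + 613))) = 59778 / 141841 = 0.42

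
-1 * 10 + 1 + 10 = 1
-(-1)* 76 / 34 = 38 / 17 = 2.24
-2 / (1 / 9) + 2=-16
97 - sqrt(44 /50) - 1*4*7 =69 - sqrt(22) /5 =68.06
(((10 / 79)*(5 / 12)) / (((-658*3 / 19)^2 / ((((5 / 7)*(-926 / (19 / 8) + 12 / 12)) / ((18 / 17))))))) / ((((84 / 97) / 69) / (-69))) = 1700916909875 / 241344524736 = 7.05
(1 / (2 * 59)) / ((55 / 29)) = 29 / 6490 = 0.00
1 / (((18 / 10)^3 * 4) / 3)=125 / 972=0.13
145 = 145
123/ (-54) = -41/ 18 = -2.28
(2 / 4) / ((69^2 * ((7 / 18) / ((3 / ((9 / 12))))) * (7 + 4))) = 4 / 40733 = 0.00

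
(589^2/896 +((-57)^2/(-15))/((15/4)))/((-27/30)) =-7379201/20160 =-366.03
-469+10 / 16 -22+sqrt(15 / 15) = -3915 / 8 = -489.38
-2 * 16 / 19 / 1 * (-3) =5.05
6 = 6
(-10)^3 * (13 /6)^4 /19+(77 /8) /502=-1159.87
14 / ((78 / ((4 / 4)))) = 7 / 39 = 0.18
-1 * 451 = -451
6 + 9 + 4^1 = 19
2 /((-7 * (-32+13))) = 2 /133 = 0.02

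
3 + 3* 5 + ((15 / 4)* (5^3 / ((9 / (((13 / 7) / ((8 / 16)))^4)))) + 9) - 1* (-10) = 71669011 / 7203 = 9949.88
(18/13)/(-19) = -18/247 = -0.07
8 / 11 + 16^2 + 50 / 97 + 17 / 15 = 4135309 / 16005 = 258.38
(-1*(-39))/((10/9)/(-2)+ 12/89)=-31239/337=-92.70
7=7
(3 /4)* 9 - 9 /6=21 /4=5.25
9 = 9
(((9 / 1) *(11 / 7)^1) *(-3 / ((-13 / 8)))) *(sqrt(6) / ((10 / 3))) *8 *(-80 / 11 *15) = -622080 *sqrt(6) / 91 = -16744.82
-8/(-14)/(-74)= -2/259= -0.01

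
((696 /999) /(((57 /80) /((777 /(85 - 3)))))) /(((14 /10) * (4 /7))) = 81200 /7011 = 11.58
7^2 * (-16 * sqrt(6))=-784 * sqrt(6)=-1920.40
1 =1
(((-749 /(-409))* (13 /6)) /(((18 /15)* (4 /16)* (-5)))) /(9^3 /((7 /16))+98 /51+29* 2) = -1158703 /756146112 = -0.00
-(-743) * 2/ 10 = 743/ 5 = 148.60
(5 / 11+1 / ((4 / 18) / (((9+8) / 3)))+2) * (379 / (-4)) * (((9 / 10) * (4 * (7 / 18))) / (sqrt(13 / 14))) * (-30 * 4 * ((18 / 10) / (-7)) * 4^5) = -1288866816 * sqrt(182) / 143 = -121592755.03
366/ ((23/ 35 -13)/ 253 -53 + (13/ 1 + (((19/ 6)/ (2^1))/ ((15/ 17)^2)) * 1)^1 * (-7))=-2.31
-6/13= -0.46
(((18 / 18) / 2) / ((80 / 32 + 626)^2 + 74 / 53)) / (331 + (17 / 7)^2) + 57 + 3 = 41472830331917 / 691213838822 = 60.00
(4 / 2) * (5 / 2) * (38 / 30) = 6.33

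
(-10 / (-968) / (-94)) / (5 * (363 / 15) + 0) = -5 / 5505016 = -0.00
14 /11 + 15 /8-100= -8523 /88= -96.85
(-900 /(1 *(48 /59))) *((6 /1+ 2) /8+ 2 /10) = -2655 /2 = -1327.50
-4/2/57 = -2/57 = -0.04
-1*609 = -609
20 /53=0.38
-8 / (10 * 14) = -2 / 35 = -0.06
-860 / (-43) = 20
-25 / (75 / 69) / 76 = -23 / 76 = -0.30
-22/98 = -11/49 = -0.22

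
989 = 989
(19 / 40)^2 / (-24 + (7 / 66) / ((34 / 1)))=-202521 / 21539600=-0.01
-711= -711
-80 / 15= -16 / 3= -5.33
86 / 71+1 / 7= 673 / 497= 1.35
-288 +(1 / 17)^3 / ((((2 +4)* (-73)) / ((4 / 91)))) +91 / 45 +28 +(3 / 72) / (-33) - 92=-45232254900743 / 129242753640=-349.98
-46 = -46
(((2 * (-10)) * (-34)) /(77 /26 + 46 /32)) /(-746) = -14144 /68259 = -0.21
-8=-8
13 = 13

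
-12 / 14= -6 / 7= -0.86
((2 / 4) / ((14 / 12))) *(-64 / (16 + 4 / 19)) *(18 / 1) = -16416 / 539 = -30.46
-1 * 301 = -301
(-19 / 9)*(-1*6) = 38 / 3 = 12.67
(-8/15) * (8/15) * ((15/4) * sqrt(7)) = -16 * sqrt(7)/15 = -2.82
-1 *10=-10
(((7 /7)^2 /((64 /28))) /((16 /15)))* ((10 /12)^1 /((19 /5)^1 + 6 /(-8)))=875 /7808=0.11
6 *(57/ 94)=171/ 47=3.64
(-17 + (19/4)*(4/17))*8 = -2160/17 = -127.06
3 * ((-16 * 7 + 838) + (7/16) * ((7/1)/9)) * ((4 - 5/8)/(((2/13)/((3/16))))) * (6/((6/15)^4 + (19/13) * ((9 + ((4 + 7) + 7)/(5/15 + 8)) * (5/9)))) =298286161875/50403328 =5917.99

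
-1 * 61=-61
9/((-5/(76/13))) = -684/65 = -10.52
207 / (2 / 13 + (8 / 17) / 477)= 21821319 / 16322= 1336.93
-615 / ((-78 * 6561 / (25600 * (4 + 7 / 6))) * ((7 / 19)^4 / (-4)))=-21201662848000 / 614365479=-34509.85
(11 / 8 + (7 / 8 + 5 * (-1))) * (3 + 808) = -8921 / 4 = -2230.25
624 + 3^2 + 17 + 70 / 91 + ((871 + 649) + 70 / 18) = 254435 / 117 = 2174.66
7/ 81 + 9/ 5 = 764/ 405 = 1.89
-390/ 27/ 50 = -13/ 45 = -0.29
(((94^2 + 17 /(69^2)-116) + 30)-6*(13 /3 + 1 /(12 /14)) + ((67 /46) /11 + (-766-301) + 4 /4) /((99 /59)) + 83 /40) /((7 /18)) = 186278431023 /8961260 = 20787.08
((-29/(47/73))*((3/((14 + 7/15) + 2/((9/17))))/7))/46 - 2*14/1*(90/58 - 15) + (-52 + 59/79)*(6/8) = 19247876289009/56931414148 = 338.09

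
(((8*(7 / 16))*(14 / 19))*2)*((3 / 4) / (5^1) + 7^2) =48167 / 190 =253.51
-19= -19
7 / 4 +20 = 87 / 4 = 21.75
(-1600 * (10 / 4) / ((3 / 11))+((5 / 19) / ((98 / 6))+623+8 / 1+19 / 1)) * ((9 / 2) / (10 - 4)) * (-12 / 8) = 117445515 / 7448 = 15768.73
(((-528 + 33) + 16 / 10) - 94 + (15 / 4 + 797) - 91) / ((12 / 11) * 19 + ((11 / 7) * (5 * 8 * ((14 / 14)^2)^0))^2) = 1318933 / 42815440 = 0.03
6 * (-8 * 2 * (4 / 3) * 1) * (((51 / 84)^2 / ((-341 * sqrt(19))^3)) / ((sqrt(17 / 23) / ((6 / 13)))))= 816 * sqrt(7429) / 9118213801697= 0.00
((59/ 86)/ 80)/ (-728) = -59/ 5008640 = -0.00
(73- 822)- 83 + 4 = -828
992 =992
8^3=512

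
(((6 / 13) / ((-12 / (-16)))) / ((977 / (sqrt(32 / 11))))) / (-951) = -32*sqrt(22) / 132865161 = -0.00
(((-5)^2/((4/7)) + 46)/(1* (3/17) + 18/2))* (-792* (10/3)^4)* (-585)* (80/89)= 134266000000/267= 502868913.86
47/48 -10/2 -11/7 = -1879/336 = -5.59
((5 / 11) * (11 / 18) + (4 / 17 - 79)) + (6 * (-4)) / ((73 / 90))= -2414201 / 22338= -108.08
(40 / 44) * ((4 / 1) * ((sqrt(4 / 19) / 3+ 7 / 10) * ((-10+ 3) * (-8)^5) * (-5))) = -32112640 / 11 -91750400 * sqrt(19) / 627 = -3557178.95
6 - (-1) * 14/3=10.67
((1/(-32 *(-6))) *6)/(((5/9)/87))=4.89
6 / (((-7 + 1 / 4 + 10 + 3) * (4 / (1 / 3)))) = 2 / 25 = 0.08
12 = 12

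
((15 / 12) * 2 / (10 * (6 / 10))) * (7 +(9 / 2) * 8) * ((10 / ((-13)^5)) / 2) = -1075 / 4455516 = -0.00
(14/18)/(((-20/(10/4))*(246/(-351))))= 0.14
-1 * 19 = -19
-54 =-54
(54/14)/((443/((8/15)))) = 0.00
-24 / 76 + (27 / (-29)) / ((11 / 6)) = -4992 / 6061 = -0.82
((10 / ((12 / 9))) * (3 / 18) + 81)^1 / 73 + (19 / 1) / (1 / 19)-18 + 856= 350437 / 292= 1200.13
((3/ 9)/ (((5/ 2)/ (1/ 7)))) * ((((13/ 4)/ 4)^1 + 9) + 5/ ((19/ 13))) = 1341/ 5320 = 0.25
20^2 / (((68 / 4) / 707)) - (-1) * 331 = 288427 / 17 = 16966.29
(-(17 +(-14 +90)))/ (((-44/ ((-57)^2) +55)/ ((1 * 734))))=-221783238/ 178651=-1241.43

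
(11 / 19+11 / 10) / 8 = 319 / 1520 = 0.21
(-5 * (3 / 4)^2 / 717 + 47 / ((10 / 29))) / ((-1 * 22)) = -2605981 / 420640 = -6.20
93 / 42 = 31 / 14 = 2.21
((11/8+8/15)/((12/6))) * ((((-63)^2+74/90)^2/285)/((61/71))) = 61411.54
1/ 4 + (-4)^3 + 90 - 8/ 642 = 33689/ 1284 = 26.24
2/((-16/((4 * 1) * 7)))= -7/2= -3.50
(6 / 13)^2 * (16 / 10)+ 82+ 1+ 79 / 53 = 3799174 / 44785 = 84.83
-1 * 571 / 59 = -571 / 59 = -9.68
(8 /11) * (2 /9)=16 /99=0.16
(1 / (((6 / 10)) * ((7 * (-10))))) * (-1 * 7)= 1 / 6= 0.17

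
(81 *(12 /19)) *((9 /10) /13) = 4374 /1235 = 3.54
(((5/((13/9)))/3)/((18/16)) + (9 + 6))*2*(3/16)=625/104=6.01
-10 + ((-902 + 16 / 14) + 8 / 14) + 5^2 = -6197 / 7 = -885.29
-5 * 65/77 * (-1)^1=325/77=4.22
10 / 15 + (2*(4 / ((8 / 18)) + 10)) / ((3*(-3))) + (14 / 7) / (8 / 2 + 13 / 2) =-212 / 63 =-3.37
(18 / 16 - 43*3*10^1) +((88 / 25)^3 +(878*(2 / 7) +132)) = -754603193 / 875000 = -862.40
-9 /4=-2.25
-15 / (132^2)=-0.00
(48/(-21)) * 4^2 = -256/7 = -36.57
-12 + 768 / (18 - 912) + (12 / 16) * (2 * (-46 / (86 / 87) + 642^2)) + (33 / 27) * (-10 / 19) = 1354514389051 / 2191194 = 618162.70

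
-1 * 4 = -4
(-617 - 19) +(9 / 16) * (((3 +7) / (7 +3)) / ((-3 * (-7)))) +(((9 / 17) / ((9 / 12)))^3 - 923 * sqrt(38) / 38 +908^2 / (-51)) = -27735514375 / 1650768 - 923 * sqrt(38) / 38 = -16951.31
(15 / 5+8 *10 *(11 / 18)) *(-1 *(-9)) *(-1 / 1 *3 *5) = -7005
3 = 3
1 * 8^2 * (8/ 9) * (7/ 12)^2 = 1568/ 81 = 19.36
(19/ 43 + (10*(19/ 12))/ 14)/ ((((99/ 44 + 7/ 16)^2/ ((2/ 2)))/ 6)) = 727168/ 556549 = 1.31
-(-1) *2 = 2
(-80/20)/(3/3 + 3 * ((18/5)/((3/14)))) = -20/257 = -0.08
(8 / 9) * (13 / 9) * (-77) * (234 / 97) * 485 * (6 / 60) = -104104 / 9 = -11567.11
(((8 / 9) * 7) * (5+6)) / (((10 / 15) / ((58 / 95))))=17864 / 285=62.68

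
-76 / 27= -2.81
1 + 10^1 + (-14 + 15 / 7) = -6 / 7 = -0.86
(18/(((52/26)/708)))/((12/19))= 10089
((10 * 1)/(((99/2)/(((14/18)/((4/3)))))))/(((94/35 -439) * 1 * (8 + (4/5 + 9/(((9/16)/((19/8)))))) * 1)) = -6125/1061303958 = -0.00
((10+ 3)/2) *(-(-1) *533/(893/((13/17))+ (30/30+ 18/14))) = 630539/212950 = 2.96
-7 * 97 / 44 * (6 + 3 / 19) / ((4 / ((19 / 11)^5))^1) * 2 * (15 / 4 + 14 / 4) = -300239644887 / 56689952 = -5296.17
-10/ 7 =-1.43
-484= -484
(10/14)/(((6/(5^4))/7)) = 3125/6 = 520.83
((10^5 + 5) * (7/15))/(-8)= -46669/8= -5833.62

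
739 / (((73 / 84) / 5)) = 310380 / 73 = 4251.78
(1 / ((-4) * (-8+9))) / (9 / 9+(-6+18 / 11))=11 / 148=0.07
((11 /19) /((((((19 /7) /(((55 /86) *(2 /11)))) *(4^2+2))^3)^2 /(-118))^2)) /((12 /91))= 11774829655133711181640625 /5831893645736025446556202187055801600528486297341952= 0.00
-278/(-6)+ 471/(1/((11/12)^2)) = 21221/48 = 442.10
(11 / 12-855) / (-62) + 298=231961 / 744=311.78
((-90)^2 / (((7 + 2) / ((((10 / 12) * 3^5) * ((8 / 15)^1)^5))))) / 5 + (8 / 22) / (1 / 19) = 1579.77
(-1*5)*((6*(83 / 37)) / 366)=-415 / 2257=-0.18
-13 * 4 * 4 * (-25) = 5200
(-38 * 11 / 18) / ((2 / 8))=-836 / 9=-92.89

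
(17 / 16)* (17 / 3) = 289 / 48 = 6.02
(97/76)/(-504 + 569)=97/4940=0.02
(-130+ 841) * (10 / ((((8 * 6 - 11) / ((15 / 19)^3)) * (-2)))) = -11998125 / 253783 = -47.28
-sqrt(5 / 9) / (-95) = 0.01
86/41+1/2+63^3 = 20504067/82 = 250049.60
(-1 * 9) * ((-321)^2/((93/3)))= -927369/31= -29915.13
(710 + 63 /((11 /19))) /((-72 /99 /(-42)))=189147 /4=47286.75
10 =10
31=31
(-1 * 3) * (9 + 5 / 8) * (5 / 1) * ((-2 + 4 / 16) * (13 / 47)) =105105 / 1504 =69.88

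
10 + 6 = 16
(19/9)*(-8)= -152/9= -16.89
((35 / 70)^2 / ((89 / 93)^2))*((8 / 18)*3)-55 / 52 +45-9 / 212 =241572874 / 5457569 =44.26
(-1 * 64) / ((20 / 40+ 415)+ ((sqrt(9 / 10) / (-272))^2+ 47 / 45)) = -0.15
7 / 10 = 0.70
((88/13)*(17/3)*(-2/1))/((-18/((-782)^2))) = 914839904/351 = 2606381.49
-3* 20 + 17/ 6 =-343/ 6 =-57.17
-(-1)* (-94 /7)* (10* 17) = -15980 /7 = -2282.86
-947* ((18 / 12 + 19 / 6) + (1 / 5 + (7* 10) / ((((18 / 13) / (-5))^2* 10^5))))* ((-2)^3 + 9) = -598412141 / 129600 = -4617.38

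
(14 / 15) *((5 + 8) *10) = 121.33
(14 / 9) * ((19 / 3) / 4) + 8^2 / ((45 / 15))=1285 / 54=23.80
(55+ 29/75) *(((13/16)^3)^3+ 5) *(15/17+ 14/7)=12016062747984323/14602888806400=822.86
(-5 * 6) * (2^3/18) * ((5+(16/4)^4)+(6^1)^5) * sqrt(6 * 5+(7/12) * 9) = -636227.25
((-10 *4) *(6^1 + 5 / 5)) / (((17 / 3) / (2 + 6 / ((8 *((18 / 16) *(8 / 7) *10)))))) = -1729 / 17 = -101.71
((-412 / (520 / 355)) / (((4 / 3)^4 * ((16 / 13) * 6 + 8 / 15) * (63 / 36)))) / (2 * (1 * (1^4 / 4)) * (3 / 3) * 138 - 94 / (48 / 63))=592353 / 5014912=0.12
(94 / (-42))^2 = 2209 / 441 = 5.01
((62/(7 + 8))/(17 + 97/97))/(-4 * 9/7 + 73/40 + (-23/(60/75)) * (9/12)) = -3472/376191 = -0.01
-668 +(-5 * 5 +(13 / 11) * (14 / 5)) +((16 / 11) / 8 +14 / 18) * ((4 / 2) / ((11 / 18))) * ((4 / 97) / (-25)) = -689.70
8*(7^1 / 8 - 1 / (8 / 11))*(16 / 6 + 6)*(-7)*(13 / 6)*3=4732 / 3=1577.33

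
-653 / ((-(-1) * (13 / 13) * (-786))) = 0.83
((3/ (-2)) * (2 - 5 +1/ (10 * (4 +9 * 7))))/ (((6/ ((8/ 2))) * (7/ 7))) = 2009/ 670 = 3.00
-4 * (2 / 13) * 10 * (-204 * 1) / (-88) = -2040 / 143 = -14.27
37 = 37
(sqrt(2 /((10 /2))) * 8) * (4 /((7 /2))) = 5.78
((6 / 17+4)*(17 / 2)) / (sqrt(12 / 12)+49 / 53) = 1961 / 102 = 19.23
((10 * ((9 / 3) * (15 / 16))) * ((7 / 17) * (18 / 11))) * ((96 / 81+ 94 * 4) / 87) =445550 / 5423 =82.16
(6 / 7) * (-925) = -5550 / 7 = -792.86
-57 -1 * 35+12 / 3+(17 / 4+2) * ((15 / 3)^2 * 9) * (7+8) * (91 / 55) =1531753 / 44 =34812.57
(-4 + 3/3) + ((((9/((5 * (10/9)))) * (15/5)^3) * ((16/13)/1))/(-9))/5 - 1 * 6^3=-357819/1625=-220.20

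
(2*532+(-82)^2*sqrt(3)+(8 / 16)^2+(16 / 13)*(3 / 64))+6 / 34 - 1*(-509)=13219.79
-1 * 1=-1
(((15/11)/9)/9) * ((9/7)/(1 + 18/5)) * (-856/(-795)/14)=2140/5913369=0.00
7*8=56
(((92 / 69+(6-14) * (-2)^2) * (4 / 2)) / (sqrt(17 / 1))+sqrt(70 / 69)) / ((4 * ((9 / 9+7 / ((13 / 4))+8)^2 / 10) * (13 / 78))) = -31096 * sqrt(17) / 71485+169 * sqrt(4830) / 96715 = -1.67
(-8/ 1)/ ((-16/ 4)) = 2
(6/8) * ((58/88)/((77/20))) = 435/3388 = 0.13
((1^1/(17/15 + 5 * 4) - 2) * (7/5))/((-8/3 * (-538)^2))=12999/3670149920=0.00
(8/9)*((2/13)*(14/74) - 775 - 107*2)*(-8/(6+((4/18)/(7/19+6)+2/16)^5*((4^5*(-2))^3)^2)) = 2590451432516878460640/2840536941463957378394069612473699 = 0.00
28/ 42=2/ 3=0.67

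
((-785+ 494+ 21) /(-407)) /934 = 0.00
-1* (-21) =21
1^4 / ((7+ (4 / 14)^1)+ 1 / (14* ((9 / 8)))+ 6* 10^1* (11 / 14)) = 63 / 3433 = 0.02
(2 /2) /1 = 1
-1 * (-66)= 66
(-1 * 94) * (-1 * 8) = 752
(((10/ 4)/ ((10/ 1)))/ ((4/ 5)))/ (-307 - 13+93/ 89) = -445/ 454192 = -0.00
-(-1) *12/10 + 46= 236/5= 47.20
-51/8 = -6.38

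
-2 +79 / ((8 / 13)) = 126.38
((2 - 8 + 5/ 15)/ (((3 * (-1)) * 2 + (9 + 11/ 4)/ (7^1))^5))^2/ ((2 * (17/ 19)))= 47835777821310976/ 6054749954393040082809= 0.00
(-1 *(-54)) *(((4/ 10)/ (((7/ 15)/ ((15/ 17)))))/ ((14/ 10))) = 24300/ 833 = 29.17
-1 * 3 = -3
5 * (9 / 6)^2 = 45 / 4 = 11.25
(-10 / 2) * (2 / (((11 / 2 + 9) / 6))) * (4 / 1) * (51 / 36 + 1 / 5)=-26.76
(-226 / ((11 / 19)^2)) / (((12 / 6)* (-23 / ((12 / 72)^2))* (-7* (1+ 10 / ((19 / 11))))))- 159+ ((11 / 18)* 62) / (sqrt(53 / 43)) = -14385467543 / 90469764+ 341* sqrt(2279) / 477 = -124.88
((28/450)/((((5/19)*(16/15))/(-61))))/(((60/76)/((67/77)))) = -1475407/99000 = -14.90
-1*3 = -3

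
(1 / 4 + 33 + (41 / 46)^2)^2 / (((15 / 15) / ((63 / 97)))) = 81734206743 / 108578308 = 752.77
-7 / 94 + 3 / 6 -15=-685 / 47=-14.57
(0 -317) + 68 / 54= -8525 / 27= -315.74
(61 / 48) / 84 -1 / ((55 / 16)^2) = -847667 / 12196800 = -0.07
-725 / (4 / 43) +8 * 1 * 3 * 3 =-30887 / 4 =-7721.75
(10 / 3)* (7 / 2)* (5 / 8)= 175 / 24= 7.29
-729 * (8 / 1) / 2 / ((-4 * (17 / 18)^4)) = 76527504 / 83521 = 916.27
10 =10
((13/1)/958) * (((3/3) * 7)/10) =91/9580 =0.01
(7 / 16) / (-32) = -7 / 512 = -0.01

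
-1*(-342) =342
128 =128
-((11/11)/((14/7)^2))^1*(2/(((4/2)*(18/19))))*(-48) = 38/3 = 12.67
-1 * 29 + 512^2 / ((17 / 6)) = 1572371 / 17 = 92492.41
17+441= 458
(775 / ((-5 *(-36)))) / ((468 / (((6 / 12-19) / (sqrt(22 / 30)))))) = -5735 *sqrt(165) / 370656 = -0.20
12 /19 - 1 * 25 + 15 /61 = -27958 /1159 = -24.12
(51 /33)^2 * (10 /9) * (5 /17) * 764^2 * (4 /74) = 992283200 /40293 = 24626.69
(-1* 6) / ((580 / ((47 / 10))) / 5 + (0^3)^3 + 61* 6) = -141 / 9181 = -0.02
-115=-115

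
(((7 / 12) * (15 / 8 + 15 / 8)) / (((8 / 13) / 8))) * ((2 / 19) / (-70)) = -0.04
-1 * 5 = -5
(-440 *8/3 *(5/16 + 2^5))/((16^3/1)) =-28435/3072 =-9.26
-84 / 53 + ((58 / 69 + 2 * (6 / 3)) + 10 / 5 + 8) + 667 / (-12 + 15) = 287183 / 1219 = 235.59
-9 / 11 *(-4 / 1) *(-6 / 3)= -72 / 11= -6.55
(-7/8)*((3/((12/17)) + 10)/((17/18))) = -3591/272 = -13.20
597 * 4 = 2388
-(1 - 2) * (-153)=-153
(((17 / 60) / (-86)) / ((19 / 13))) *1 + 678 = 66470899 / 98040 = 678.00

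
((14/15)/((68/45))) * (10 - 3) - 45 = -1383/34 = -40.68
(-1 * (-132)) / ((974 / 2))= 132 / 487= 0.27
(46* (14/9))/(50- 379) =-92/423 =-0.22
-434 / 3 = -144.67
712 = 712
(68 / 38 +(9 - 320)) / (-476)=5875 / 9044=0.65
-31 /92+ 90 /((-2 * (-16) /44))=5677 /46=123.41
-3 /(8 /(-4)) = 3 /2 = 1.50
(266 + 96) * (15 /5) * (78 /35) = 84708 /35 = 2420.23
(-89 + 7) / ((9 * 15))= -82 / 135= -0.61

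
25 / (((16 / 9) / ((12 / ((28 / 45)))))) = 271.21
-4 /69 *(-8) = 32 /69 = 0.46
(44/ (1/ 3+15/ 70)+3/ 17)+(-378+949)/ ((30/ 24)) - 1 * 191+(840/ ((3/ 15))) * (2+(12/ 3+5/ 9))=163514192/ 5865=27879.66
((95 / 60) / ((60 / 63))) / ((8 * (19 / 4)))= 7 / 160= 0.04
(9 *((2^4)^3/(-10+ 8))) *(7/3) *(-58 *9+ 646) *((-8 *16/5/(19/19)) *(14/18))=1592786944/15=106185796.27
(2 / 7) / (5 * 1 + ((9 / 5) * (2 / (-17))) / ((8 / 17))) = 40 / 637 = 0.06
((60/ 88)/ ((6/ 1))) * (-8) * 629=-6290/ 11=-571.82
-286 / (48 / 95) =-13585 / 24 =-566.04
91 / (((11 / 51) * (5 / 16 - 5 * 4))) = -3536 / 165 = -21.43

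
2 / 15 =0.13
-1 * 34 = -34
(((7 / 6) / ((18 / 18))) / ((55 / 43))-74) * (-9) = 72357 / 110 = 657.79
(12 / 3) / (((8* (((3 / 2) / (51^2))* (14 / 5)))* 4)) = 77.41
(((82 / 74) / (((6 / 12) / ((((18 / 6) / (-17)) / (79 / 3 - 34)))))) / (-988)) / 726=-123 / 1729500916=-0.00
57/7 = 8.14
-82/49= -1.67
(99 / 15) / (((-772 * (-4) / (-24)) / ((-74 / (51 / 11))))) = 13431 / 16405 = 0.82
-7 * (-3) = 21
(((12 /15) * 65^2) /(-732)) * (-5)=4225 /183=23.09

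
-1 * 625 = -625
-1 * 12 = -12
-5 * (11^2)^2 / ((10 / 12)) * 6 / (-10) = 263538 / 5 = 52707.60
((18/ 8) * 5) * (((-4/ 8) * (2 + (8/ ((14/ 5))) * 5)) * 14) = -2565/ 2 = -1282.50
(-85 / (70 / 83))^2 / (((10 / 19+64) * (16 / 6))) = 59.03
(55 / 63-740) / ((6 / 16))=-372520 / 189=-1971.01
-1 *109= -109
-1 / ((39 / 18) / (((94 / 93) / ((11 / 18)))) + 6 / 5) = -16920 / 42469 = -0.40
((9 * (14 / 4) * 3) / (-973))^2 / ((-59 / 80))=-14580 / 1139939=-0.01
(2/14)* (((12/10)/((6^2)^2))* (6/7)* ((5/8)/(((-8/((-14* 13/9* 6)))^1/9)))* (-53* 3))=-689/448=-1.54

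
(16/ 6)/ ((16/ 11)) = 11/ 6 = 1.83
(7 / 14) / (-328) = -1 / 656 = -0.00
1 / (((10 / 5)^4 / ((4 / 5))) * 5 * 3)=1 / 300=0.00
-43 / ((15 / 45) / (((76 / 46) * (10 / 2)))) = -24510 / 23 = -1065.65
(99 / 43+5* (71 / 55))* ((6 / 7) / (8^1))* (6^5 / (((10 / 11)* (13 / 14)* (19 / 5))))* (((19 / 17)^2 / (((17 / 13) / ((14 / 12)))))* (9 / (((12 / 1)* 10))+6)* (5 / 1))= 16264633707 / 211259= 76989.07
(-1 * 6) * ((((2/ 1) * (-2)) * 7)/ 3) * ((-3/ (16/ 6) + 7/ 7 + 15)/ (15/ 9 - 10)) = -2499/ 25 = -99.96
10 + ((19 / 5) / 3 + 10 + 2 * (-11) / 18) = 902 / 45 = 20.04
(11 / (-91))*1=-11 / 91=-0.12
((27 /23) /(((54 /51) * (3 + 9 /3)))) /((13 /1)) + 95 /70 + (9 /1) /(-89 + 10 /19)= 17867949 /14073332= 1.27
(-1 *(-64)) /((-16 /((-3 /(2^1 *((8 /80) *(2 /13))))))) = 390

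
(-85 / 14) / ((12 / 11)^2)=-10285 / 2016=-5.10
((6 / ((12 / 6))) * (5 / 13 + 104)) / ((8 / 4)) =4071 / 26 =156.58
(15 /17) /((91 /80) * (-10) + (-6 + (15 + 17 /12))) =-360 /391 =-0.92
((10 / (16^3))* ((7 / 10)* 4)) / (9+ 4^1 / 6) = 21 / 29696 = 0.00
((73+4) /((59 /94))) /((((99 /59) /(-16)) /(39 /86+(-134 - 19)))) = 178445.52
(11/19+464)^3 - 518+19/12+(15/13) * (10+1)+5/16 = 429162522285781/4280016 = 100271242.51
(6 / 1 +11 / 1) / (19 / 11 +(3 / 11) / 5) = 935 / 98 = 9.54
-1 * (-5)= 5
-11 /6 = -1.83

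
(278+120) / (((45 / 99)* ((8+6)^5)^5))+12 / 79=1349963874175451193435456971651 / 8887262171655053690116757258240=0.15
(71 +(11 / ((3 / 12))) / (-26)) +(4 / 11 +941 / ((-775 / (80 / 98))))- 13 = 60473376 / 1086085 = 55.68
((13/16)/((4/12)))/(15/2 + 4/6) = 117/392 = 0.30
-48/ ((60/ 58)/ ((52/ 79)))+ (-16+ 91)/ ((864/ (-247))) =-5913557/ 113760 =-51.98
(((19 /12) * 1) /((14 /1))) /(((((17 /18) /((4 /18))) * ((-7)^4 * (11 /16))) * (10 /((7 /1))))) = 76 /6734805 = 0.00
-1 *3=-3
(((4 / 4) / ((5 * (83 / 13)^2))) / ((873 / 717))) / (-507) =-239 / 30070485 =-0.00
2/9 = 0.22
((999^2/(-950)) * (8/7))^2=15936095936016/11055625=1441446.86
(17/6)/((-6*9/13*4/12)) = -221/108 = -2.05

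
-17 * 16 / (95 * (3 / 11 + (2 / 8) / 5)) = -11968 / 1349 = -8.87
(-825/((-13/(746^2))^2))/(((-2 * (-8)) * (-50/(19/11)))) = 3264325687.98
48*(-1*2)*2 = -192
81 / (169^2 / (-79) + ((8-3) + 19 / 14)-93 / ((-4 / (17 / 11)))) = -656964 / 2589271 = -0.25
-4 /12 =-1 /3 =-0.33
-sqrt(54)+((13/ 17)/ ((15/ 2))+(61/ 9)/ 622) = 53701/ 475830 - 3*sqrt(6) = -7.24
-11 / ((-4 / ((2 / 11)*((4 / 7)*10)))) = 20 / 7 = 2.86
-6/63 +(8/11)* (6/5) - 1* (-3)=4363/1155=3.78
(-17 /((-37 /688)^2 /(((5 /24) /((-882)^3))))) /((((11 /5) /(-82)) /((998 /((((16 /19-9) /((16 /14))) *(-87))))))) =-7819947003520 /73149631538064543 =-0.00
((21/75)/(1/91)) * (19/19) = 25.48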